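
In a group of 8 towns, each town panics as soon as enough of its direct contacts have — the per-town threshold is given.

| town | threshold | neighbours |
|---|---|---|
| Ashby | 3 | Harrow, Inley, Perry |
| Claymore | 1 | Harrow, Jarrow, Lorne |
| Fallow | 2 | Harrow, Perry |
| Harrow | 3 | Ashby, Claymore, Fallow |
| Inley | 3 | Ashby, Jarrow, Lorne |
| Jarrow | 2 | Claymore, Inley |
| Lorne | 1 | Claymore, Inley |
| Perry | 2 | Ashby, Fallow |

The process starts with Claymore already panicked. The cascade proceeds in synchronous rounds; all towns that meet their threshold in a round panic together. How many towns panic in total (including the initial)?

Round 1 — Claymore panics (initial).
Round 2 — checking thresholds:
  Harrow: 1 of 3 neighbours < 3, holds.
  Jarrow: 1 of 2 neighbours < 2, holds.
  Lorne: 1 of 2 neighbours ≥ 1, panics.
Round 3 — no new panics; cascade stops.

2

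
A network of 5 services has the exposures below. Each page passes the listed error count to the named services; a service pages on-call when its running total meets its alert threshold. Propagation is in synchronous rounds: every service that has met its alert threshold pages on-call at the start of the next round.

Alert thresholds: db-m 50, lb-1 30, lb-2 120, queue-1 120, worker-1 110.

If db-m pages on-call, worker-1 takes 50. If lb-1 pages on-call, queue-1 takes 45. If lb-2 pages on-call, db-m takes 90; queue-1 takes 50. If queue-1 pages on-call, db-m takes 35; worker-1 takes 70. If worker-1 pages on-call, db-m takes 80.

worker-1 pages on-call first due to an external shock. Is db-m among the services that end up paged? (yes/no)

yes

Round 1 — worker-1 pages on-call (initial).
  db-m: +80 → 80 ≥ 50
Round 2 — db-m pages on-call.
No further pages.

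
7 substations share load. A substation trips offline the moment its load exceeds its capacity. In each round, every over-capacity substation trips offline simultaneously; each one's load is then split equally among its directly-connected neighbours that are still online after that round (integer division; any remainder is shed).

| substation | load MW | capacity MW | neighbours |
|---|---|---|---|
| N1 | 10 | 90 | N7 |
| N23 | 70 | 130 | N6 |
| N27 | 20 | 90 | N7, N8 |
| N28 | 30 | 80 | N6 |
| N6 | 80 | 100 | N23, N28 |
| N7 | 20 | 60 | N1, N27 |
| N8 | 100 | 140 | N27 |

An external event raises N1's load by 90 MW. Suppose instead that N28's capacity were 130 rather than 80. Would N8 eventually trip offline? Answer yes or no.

yes

With N28's capacity at 130:
Round 1 — N1 at 100 > 90. N1 trips offline.
  N1 sheds 100 MW to N7: 100 each.
    N7: 20+100 = 120 > 60
Round 2 — N7 trips offline.
  N7 sheds 120 MW to N27: 120 each.
    N27: 20+120 = 140 > 90
Round 3 — N27 trips offline.
  N27 sheds 140 MW to N8: 140 each.
    N8: 100+140 = 240 > 140
Round 4 — N8 trips offline.
  N8 sheds 240 MW: no online neighbours, lost.
No further trips.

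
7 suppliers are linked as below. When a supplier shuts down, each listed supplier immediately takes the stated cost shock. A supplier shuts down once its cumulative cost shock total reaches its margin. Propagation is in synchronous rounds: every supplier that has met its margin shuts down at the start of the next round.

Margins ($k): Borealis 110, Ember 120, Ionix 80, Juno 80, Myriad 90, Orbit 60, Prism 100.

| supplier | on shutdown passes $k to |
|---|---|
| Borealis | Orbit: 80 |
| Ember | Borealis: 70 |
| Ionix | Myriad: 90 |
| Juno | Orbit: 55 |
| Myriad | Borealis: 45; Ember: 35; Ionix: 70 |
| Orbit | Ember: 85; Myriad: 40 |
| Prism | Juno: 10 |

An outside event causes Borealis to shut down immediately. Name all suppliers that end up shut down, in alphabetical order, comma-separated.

Round 1 — Borealis shuts down (initial).
  Orbit: +80 → 80 ≥ 60
Round 2 — Orbit shuts down.
  Ember: +85 → 85 < 120
  Myriad: +40 → 40 < 90
No further shutdowns.

Borealis, Orbit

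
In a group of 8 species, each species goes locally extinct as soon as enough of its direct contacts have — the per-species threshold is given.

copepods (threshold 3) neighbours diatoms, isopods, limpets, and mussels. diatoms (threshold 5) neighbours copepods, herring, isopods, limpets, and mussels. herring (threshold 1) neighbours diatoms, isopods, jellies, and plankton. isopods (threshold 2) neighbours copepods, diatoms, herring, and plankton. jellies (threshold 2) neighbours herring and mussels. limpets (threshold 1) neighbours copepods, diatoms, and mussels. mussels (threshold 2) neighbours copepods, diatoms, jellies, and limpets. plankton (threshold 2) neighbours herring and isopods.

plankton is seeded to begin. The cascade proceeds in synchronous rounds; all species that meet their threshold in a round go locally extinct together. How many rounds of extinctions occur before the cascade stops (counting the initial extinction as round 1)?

Round 1 — plankton goes locally extinct (initial).
Round 2 — checking thresholds:
  herring: 1 of 4 neighbours ≥ 1, goes locally extinct.
  isopods: 1 of 4 neighbours < 2, not yet.
Round 3 — checking thresholds:
  diatoms: 1 of 5 neighbours < 5, not yet.
  isopods: 2 of 4 neighbours ≥ 2, goes locally extinct.
  jellies: 1 of 2 neighbours < 2, not yet.
Round 4 — no new extinctions; cascade stops.

3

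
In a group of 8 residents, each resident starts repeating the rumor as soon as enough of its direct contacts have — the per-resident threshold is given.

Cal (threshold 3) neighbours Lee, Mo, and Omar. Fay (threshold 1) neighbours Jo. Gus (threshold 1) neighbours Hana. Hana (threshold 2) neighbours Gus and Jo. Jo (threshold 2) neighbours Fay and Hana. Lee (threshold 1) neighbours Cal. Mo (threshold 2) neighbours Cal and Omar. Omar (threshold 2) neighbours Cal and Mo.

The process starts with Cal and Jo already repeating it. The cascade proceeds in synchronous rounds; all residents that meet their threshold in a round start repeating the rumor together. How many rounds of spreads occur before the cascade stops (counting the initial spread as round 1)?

2

Round 1 — Cal, Jo start repeating the rumor (initial).
Round 2 — checking thresholds:
  Fay: 1 of 1 neighbours ≥ 1, starts repeating the rumor.
  Hana: 1 of 2 neighbours < 2, not yet.
  Lee: 1 of 1 neighbours ≥ 1, starts repeating the rumor.
  Mo: 1 of 2 neighbours < 2, not yet.
  Omar: 1 of 2 neighbours < 2, not yet.
Round 3 — no new spreads; cascade stops.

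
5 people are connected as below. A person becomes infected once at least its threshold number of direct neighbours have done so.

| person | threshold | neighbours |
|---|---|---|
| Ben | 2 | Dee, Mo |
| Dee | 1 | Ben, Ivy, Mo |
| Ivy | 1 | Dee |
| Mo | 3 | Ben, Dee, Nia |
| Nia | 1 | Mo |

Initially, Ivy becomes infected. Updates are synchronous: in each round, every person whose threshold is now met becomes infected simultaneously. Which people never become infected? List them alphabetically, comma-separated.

Round 1 — Ivy becomes infected (initial).
Round 2 — checking thresholds:
  Dee: 1 of 3 neighbours ≥ 1, becomes infected.
Round 3 — no new infections; cascade stops.

Ben, Mo, Nia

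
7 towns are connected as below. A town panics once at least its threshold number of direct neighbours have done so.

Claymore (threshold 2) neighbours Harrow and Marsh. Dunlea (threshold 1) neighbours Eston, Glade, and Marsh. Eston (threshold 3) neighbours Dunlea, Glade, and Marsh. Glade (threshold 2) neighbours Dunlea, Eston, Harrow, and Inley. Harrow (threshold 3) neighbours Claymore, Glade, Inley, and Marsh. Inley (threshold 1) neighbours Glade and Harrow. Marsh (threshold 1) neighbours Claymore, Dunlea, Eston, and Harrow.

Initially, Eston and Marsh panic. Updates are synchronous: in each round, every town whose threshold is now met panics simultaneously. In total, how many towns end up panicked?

7

Round 1 — Eston, Marsh panic (initial).
Round 2 — checking thresholds:
  Claymore: 1 of 2 neighbours < 2, holds.
  Dunlea: 2 of 3 neighbours ≥ 1, panics.
  Glade: 1 of 4 neighbours < 2, holds.
  Harrow: 1 of 4 neighbours < 3, holds.
Round 3 — checking thresholds:
  Claymore: 1 of 2 neighbours < 2, holds.
  Glade: 2 of 4 neighbours ≥ 2, panics.
  Harrow: 1 of 4 neighbours < 3, holds.
Round 4 — checking thresholds:
  Claymore: 1 of 2 neighbours < 2, holds.
  Harrow: 2 of 4 neighbours < 3, holds.
  Inley: 1 of 2 neighbours ≥ 1, panics.
Round 5 — checking thresholds:
  Claymore: 1 of 2 neighbours < 2, holds.
  Harrow: 3 of 4 neighbours ≥ 3, panics.
Round 6 — checking thresholds:
  Claymore: 2 of 2 neighbours ≥ 2, panics.
Round 7 — no new panics; cascade stops.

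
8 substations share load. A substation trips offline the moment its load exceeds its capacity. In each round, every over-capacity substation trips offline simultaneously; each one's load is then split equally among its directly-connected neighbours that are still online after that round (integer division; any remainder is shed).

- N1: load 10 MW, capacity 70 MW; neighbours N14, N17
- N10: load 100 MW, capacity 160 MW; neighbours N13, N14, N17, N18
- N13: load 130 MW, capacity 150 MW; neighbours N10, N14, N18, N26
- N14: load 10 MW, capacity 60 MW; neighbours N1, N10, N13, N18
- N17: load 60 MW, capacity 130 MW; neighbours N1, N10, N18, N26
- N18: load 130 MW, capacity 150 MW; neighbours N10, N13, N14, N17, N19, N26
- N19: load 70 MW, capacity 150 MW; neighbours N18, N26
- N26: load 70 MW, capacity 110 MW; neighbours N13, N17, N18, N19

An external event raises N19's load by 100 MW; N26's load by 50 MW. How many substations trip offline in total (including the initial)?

Round 1 — N19 at 170 > 150; N26 at 120 > 110. N19, N26 trip offline.
  N19 sheds 170 MW to N18: 170 each.
    N18: 130+170 = 300 > 150
  N26 sheds 120 MW to N13, N17, N18: 40 each.
    N13: 130+40 = 170 > 150
    N17: 60+40 = 100 ≤ 130
    N18: 300+40 = 340 > 150
Round 2 — N13, N18 trip offline.
  N13 sheds 170 MW to N10, N14: 85 each.
    N10: 100+85 = 185 > 160
    N14: 10+85 = 95 > 60
  N18 sheds 340 MW to N10, N14, N17: 113 each (1 lost).
    N10: 185+113 = 298 > 160
    N14: 95+113 = 208 > 60
    N17: 100+113 = 213 > 130
Round 3 — N10, N14, N17 trip offline.
  N10 sheds 298 MW: no online neighbours, lost.
  N14 sheds 208 MW to N1: 208 each.
    N1: 10+208 = 218 > 70
  N17 sheds 213 MW to N1: 213 each.
    N1: 218+213 = 431 > 70
Round 4 — N1 trips offline.
  N1 sheds 431 MW: no online neighbours, lost.
No further trips.

8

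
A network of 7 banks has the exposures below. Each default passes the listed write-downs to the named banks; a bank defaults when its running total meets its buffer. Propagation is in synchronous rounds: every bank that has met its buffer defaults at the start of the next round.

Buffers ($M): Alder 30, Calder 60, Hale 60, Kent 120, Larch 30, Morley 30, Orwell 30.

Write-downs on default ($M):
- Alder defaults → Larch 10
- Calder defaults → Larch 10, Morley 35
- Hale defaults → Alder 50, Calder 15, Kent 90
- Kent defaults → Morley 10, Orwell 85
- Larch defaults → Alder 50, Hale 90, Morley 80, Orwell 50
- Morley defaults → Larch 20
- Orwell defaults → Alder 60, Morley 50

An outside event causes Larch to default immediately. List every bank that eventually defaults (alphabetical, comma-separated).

Alder, Hale, Larch, Morley, Orwell

Round 1 — Larch defaults (initial).
  Alder: +50 → 50 ≥ 30
  Hale: +90 → 90 ≥ 60
  Morley: +80 → 80 ≥ 30
  Orwell: +50 → 50 ≥ 30
Round 2 — Alder, Hale, Morley, Orwell default.
  Calder: +15 → 15 < 60
  Kent: +90 → 90 < 120
No further defaults.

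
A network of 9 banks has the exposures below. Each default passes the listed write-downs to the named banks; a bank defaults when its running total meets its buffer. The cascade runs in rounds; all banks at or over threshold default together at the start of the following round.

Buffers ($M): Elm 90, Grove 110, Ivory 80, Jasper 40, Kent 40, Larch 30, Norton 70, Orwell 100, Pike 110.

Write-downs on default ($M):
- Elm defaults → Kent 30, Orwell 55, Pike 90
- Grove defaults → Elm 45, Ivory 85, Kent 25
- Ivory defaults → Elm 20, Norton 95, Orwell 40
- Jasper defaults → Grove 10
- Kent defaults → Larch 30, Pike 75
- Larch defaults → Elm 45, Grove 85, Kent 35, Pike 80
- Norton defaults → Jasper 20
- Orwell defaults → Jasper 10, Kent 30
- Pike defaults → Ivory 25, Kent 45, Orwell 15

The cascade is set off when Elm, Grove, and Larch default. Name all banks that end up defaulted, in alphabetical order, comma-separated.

Elm, Grove, Ivory, Kent, Larch, Norton, Orwell, Pike

Round 1 — Elm, Grove, Larch default (initial).
  Ivory: +85 → 85 ≥ 80
  Kent: +30+25+35 → 90 ≥ 40
  Orwell: +55 → 55 < 100
  Pike: +90+80 → 170 ≥ 110
Round 2 — Ivory, Kent, Pike default.
  Norton: +95 → 95 ≥ 70
  Orwell: +40+15 → 110 ≥ 100
Round 3 — Norton, Orwell default.
  Jasper: +20+10 → 30 < 40
No further defaults.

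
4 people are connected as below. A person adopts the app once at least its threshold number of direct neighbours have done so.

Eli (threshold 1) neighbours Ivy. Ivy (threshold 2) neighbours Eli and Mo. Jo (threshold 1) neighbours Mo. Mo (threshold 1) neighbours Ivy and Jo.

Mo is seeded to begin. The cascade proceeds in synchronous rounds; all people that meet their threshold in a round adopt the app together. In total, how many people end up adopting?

Round 1 — Mo adopts the app (initial).
Round 2 — checking thresholds:
  Ivy: 1 of 2 neighbours < 2, not yet.
  Jo: 1 of 1 neighbours ≥ 1, adopts the app.
Round 3 — no new adoptions; cascade stops.

2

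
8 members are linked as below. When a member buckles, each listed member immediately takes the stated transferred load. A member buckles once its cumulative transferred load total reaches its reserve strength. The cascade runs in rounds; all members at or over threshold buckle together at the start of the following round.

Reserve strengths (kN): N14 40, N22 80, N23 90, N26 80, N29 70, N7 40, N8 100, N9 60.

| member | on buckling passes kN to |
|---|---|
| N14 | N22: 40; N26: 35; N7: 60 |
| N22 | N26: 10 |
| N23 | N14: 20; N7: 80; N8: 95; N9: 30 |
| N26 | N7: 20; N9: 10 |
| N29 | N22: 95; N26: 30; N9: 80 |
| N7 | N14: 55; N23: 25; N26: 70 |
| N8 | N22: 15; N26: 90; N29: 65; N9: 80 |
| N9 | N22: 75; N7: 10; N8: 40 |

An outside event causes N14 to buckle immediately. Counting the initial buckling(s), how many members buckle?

3

Round 1 — N14 buckles (initial).
  N22: +40 → 40 < 80
  N26: +35 → 35 < 80
  N7: +60 → 60 ≥ 40
Round 2 — N7 buckles.
  N23: +25 → 25 < 90
  N26: +70 → 105 ≥ 80
Round 3 — N26 buckles.
  N9: +10 → 10 < 60
No further bucklings.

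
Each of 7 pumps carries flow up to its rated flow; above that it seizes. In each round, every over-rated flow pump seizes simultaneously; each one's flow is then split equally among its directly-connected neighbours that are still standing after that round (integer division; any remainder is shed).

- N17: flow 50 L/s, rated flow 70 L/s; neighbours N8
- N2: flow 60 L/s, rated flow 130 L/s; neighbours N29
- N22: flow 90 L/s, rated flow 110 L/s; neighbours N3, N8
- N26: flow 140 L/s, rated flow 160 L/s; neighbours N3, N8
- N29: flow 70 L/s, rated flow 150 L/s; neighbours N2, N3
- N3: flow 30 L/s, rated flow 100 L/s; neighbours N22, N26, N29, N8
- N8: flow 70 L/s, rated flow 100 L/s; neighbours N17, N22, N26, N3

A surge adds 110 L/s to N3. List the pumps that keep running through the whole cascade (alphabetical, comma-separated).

N2, N29

Round 1 — N3 at 140 > 100. N3 seizes.
  N3 sheds 140 L/s to N22, N26, N29, N8: 35 each.
    N22: 90+35 = 125 > 110
    N26: 140+35 = 175 > 160
    N29: 70+35 = 105 ≤ 150
    N8: 70+35 = 105 > 100
Round 2 — N22, N26, N8 seize.
  N22 sheds 125 L/s: no online neighbours, lost.
  N26 sheds 175 L/s: no online neighbours, lost.
  N8 sheds 105 L/s to N17: 105 each.
    N17: 50+105 = 155 > 70
Round 3 — N17 seizes.
  N17 sheds 155 L/s: no online neighbours, lost.
No further seizures.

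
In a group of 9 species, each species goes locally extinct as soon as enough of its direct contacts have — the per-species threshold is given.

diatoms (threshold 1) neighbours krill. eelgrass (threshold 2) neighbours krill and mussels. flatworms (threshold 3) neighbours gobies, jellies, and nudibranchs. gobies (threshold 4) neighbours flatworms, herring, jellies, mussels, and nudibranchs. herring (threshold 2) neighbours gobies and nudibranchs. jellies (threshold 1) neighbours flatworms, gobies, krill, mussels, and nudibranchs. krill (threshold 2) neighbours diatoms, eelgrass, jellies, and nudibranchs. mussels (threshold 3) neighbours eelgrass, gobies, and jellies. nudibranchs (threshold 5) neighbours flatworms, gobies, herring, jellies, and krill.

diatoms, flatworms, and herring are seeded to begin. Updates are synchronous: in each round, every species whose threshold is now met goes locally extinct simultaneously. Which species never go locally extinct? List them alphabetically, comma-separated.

Round 1 — diatoms, flatworms, herring go locally extinct (initial).
Round 2 — checking thresholds:
  gobies: 2 of 5 neighbours < 4, not yet.
  jellies: 1 of 5 neighbours ≥ 1, goes locally extinct.
  krill: 1 of 4 neighbours < 2, not yet.
  nudibranchs: 2 of 5 neighbours < 5, not yet.
Round 3 — checking thresholds:
  gobies: 3 of 5 neighbours < 4, not yet.
  krill: 2 of 4 neighbours ≥ 2, goes locally extinct.
  mussels: 1 of 3 neighbours < 3, not yet.
  nudibranchs: 3 of 5 neighbours < 5, not yet.
Round 4 — no new extinctions; cascade stops.

eelgrass, gobies, mussels, nudibranchs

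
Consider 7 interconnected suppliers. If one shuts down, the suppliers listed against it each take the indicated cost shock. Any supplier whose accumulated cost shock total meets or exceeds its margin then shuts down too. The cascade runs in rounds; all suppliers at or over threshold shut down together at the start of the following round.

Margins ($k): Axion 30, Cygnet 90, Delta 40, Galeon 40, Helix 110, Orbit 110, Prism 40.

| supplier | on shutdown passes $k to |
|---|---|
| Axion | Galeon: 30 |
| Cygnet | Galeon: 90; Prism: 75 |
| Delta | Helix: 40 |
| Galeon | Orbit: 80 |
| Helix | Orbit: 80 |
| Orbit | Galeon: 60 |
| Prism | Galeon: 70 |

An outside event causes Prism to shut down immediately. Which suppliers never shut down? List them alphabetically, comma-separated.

Round 1 — Prism shuts down (initial).
  Galeon: +70 → 70 ≥ 40
Round 2 — Galeon shuts down.
  Orbit: +80 → 80 < 110
No further shutdowns.

Axion, Cygnet, Delta, Helix, Orbit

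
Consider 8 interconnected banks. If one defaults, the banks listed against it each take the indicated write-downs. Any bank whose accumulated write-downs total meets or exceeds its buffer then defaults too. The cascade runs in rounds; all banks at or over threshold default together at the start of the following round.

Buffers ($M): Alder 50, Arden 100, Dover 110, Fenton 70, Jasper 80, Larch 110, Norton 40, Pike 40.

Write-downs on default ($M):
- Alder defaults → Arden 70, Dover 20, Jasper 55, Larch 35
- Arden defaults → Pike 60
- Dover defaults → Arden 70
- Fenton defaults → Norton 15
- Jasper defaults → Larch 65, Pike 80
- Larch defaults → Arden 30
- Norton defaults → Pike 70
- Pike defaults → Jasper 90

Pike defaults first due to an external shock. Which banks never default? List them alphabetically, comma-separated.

Alder, Arden, Dover, Fenton, Larch, Norton

Round 1 — Pike defaults (initial).
  Jasper: +90 → 90 ≥ 80
Round 2 — Jasper defaults.
  Larch: +65 → 65 < 110
No further defaults.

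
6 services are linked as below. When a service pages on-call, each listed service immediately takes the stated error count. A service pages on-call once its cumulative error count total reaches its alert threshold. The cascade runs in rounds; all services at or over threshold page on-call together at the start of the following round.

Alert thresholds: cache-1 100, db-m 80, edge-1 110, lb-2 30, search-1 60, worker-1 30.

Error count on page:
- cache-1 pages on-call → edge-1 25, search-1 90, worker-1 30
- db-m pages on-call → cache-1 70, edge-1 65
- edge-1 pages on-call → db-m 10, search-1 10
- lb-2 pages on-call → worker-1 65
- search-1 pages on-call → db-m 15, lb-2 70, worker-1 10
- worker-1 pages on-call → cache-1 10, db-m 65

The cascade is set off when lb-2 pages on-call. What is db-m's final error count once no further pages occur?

Round 1 — lb-2 pages on-call (initial).
  worker-1: +65 → 65 ≥ 30
Round 2 — worker-1 pages on-call.
  cache-1: +10 → 10 < 100
  db-m: +65 → 65 < 80
No further pages.

65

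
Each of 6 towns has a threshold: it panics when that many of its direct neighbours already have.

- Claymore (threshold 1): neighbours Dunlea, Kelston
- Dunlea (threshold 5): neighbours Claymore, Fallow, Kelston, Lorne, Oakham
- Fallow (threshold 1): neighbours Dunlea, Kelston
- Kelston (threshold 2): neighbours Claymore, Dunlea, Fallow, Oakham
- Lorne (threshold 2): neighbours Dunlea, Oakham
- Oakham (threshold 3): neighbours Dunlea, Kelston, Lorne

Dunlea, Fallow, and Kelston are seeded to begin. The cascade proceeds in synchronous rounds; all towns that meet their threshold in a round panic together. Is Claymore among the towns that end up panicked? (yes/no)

Round 1 — Dunlea, Fallow, Kelston panic (initial).
Round 2 — checking thresholds:
  Claymore: 2 of 2 neighbours ≥ 1, panics.
  Lorne: 1 of 2 neighbours < 2, below threshold.
  Oakham: 2 of 3 neighbours < 3, below threshold.
Round 3 — no new panics; cascade stops.

yes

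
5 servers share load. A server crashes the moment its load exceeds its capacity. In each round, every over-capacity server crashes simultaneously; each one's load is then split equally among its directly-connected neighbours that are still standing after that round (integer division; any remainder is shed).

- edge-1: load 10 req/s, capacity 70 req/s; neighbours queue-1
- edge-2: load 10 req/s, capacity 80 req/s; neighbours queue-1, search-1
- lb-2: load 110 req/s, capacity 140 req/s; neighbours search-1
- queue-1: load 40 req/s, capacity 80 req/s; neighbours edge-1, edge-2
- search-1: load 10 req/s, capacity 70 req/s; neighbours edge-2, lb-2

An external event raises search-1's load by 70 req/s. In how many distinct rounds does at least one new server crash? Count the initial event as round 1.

Round 1 — search-1 at 80 > 70. search-1 crashes.
  search-1 sheds 80 req/s to edge-2, lb-2: 40 each.
    edge-2: 10+40 = 50 ≤ 80
    lb-2: 110+40 = 150 > 140
Round 2 — lb-2 crashes.
  lb-2 sheds 150 req/s: no online neighbours, lost.
No further crashes.

2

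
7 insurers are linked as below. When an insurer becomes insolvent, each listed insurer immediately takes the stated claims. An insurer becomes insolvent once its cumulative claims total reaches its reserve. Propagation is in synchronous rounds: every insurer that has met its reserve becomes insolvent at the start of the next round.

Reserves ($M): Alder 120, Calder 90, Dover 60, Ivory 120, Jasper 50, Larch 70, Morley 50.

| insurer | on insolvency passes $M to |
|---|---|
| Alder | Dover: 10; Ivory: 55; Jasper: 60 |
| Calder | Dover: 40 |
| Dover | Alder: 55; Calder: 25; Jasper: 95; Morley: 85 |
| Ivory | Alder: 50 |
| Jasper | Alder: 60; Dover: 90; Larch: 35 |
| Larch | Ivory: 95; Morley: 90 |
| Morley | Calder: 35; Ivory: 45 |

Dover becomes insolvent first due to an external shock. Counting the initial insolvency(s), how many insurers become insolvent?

Round 1 — Dover becomes insolvent (initial).
  Alder: +55 → 55 < 120
  Calder: +25 → 25 < 90
  Jasper: +95 → 95 ≥ 50
  Morley: +85 → 85 ≥ 50
Round 2 — Jasper, Morley become insolvent.
  Alder: +60 → 115 < 120
  Calder: +35 → 60 < 90
  Ivory: +45 → 45 < 120
  Larch: +35 → 35 < 70
No further insolvencies.

3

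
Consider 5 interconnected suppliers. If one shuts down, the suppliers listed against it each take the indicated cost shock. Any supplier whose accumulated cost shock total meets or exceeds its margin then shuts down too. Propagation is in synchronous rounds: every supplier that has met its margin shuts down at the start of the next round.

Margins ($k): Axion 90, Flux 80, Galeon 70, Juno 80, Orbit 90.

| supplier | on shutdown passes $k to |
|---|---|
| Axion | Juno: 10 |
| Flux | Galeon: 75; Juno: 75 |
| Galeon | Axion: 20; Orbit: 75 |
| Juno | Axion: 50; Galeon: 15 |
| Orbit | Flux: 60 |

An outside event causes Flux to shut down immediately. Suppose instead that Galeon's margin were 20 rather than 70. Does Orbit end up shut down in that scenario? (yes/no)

no

With Galeon's margin at 20:
Round 1 — Flux shuts down (initial).
  Galeon: +75 → 75 ≥ 20
  Juno: +75 → 75 < 80
Round 2 — Galeon shuts down.
  Axion: +20 → 20 < 90
  Orbit: +75 → 75 < 90
No further shutdowns.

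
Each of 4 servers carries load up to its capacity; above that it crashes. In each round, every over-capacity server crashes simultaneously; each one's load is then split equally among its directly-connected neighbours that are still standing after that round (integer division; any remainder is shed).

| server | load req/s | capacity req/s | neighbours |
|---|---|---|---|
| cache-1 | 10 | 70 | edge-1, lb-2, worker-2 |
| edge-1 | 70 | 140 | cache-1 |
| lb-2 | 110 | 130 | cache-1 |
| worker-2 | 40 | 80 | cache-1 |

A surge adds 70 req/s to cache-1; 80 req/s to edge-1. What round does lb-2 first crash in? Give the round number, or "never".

Round 1 — cache-1 at 80 > 70; edge-1 at 150 > 140. cache-1, edge-1 crash.
  cache-1 sheds 80 req/s to lb-2, worker-2: 40 each.
    lb-2: 110+40 = 150 > 130
    worker-2: 40+40 = 80 ≤ 80
  edge-1 sheds 150 req/s: no online neighbours, lost.
Round 2 — lb-2 crashes.
  lb-2 sheds 150 req/s: no online neighbours, lost.
No further crashes.

2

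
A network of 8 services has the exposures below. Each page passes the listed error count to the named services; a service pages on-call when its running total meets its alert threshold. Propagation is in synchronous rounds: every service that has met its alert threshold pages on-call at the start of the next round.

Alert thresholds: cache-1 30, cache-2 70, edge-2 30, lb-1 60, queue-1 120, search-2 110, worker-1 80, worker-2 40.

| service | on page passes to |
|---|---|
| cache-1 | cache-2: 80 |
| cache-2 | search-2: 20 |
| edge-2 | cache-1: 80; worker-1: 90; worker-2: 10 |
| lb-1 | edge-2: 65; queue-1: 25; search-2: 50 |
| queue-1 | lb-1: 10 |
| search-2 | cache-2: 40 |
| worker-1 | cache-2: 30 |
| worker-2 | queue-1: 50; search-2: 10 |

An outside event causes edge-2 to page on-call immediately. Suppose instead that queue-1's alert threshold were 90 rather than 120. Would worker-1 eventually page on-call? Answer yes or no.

yes

With queue-1's alert threshold at 90:
Round 1 — edge-2 pages on-call (initial).
  cache-1: +80 → 80 ≥ 30
  worker-1: +90 → 90 ≥ 80
  worker-2: +10 → 10 < 40
Round 2 — cache-1, worker-1 page on-call.
  cache-2: +80+30 → 110 ≥ 70
Round 3 — cache-2 pages on-call.
  search-2: +20 → 20 < 110
No further pages.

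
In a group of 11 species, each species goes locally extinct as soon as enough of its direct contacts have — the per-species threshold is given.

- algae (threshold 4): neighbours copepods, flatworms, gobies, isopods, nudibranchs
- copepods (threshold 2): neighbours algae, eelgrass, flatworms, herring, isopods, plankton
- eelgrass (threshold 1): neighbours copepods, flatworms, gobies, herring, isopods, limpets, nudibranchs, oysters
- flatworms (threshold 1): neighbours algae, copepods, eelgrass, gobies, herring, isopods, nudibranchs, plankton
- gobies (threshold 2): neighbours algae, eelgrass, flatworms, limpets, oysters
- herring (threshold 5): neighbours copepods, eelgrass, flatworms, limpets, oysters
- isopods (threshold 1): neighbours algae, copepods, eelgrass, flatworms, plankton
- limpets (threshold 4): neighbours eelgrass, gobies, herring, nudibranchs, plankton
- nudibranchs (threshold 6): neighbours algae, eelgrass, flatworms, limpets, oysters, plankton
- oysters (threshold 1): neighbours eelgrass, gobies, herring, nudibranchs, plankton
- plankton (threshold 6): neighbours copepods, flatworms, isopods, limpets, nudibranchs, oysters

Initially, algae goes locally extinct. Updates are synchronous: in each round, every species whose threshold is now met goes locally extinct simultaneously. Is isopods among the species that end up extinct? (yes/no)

yes

Round 1 — algae goes locally extinct (initial).
Round 2 — checking thresholds:
  copepods: 1 of 6 neighbours < 2, not yet.
  flatworms: 1 of 8 neighbours ≥ 1, goes locally extinct.
  gobies: 1 of 5 neighbours < 2, not yet.
  isopods: 1 of 5 neighbours ≥ 1, goes locally extinct.
  nudibranchs: 1 of 6 neighbours < 6, not yet.
Round 3 — checking thresholds:
  copepods: 3 of 6 neighbours ≥ 2, goes locally extinct.
  eelgrass: 2 of 8 neighbours ≥ 1, goes locally extinct.
  gobies: 2 of 5 neighbours ≥ 2, goes locally extinct.
  herring: 1 of 5 neighbours < 5, not yet.
  nudibranchs: 2 of 6 neighbours < 6, not yet.
  plankton: 2 of 6 neighbours < 6, not yet.
Round 4 — checking thresholds:
  herring: 3 of 5 neighbours < 5, not yet.
  limpets: 2 of 5 neighbours < 4, not yet.
  nudibranchs: 3 of 6 neighbours < 6, not yet.
  oysters: 2 of 5 neighbours ≥ 1, goes locally extinct.
  plankton: 3 of 6 neighbours < 6, not yet.
Round 5 — no new extinctions; cascade stops.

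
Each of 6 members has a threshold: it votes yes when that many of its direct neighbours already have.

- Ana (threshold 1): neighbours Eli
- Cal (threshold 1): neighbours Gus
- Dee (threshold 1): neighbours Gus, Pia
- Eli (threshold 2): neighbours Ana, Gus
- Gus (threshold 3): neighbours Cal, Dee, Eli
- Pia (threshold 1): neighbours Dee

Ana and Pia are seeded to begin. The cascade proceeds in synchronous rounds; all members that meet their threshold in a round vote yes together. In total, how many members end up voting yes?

Round 1 — Ana, Pia vote yes (initial).
Round 2 — checking thresholds:
  Dee: 1 of 2 neighbours ≥ 1, votes yes.
  Eli: 1 of 2 neighbours < 2, below threshold.
Round 3 — no new yes votes; cascade stops.

3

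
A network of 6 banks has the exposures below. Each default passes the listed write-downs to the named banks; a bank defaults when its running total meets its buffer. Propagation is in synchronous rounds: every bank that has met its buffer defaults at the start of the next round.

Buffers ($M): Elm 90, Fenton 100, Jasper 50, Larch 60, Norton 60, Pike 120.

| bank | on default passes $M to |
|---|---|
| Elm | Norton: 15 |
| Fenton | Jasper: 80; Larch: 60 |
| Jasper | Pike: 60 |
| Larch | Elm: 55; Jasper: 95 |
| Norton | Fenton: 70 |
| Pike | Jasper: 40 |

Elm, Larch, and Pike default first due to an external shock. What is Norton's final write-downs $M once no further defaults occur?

Round 1 — Elm, Larch, Pike default (initial).
  Jasper: +95+40 → 135 ≥ 50
  Norton: +15 → 15 < 60
Round 2 — Jasper defaults.
No further defaults.

15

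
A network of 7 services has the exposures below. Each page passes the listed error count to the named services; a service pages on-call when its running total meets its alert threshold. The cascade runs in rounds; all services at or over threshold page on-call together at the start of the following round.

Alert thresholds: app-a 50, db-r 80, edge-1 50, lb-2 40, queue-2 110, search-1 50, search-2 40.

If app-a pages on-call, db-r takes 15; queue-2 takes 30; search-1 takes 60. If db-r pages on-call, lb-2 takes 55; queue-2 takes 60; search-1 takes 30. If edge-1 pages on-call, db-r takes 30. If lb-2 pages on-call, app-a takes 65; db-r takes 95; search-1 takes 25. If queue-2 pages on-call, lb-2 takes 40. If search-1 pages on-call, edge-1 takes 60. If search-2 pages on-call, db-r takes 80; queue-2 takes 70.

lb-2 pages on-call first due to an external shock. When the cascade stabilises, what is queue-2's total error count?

Round 1 — lb-2 pages on-call (initial).
  app-a: +65 → 65 ≥ 50
  db-r: +95 → 95 ≥ 80
  search-1: +25 → 25 < 50
Round 2 — app-a, db-r page on-call.
  queue-2: +30+60 → 90 < 110
  search-1: +60+30 → 115 ≥ 50
Round 3 — search-1 pages on-call.
  edge-1: +60 → 60 ≥ 50
Round 4 — edge-1 pages on-call.
No further pages.

90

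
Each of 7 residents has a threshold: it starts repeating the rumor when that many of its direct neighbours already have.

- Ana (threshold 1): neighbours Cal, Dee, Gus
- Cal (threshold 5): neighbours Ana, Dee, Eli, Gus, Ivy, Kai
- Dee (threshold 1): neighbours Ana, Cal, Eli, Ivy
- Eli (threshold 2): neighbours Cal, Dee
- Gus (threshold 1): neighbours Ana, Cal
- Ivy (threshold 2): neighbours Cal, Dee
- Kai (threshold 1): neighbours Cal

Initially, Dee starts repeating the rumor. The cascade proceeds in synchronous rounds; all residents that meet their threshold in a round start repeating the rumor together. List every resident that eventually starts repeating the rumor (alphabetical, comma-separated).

Ana, Dee, Gus

Round 1 — Dee starts repeating the rumor (initial).
Round 2 — checking thresholds:
  Ana: 1 of 3 neighbours ≥ 1, starts repeating the rumor.
  Cal: 1 of 6 neighbours < 5, holds.
  Eli: 1 of 2 neighbours < 2, holds.
  Ivy: 1 of 2 neighbours < 2, holds.
Round 3 — checking thresholds:
  Cal: 2 of 6 neighbours < 5, holds.
  Eli: 1 of 2 neighbours < 2, holds.
  Gus: 1 of 2 neighbours ≥ 1, starts repeating the rumor.
  Ivy: 1 of 2 neighbours < 2, holds.
Round 4 — no new spreads; cascade stops.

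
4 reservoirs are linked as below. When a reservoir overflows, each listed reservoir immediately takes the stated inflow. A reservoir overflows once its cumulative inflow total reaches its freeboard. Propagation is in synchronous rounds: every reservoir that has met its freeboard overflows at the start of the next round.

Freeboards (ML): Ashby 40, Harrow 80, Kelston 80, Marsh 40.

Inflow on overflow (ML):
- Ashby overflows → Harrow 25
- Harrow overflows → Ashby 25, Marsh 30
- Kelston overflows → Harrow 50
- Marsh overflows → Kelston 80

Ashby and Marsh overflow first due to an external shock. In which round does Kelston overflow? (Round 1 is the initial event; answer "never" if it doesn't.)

2

Round 1 — Ashby, Marsh overflow (initial).
  Harrow: +25 → 25 < 80
  Kelston: +80 → 80 ≥ 80
Round 2 — Kelston overflows.
  Harrow: +50 → 75 < 80
No further overflows.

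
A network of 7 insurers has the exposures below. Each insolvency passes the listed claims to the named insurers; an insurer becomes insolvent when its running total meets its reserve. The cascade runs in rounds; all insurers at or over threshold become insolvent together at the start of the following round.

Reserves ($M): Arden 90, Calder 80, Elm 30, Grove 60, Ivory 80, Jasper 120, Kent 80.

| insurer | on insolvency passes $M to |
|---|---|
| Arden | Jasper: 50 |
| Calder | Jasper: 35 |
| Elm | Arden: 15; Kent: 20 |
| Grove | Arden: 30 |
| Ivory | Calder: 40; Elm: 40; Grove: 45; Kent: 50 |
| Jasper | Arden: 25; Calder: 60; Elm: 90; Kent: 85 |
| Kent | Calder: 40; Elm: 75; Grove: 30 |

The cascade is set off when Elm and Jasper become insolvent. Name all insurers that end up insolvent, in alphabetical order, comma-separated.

Calder, Elm, Jasper, Kent

Round 1 — Elm, Jasper become insolvent (initial).
  Arden: +15+25 → 40 < 90
  Calder: +60 → 60 < 80
  Kent: +20+85 → 105 ≥ 80
Round 2 — Kent becomes insolvent.
  Calder: +40 → 100 ≥ 80
  Grove: +30 → 30 < 60
Round 3 — Calder becomes insolvent.
No further insolvencies.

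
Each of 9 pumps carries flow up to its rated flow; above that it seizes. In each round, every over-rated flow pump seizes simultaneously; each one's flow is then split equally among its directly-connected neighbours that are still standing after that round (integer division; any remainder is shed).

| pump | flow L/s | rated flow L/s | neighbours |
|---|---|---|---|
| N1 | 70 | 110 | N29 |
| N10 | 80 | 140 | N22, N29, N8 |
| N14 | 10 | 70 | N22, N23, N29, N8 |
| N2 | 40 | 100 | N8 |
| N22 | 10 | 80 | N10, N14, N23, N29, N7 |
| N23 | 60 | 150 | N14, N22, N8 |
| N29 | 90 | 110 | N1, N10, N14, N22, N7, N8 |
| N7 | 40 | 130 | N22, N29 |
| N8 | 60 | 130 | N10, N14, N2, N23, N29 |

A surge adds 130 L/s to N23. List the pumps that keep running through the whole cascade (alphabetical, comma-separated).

Round 1 — N23 at 190 > 150. N23 seizes.
  N23 sheds 190 L/s to N14, N22, N8: 63 each (1 lost).
    N14: 10+63 = 73 > 70
    N22: 10+63 = 73 ≤ 80
    N8: 60+63 = 123 ≤ 130
Round 2 — N14 seizes.
  N14 sheds 73 L/s to N22, N29, N8: 24 each (1 lost).
    N22: 73+24 = 97 > 80
    N29: 90+24 = 114 > 110
    N8: 123+24 = 147 > 130
Round 3 — N22, N29, N8 seize.
  N22 sheds 97 L/s to N10, N7: 48 each (1 lost).
    N10: 80+48 = 128 ≤ 140
    N7: 40+48 = 88 ≤ 130
  N29 sheds 114 L/s to N1, N10, N7: 38 each.
    N1: 70+38 = 108 ≤ 110
    N10: 128+38 = 166 > 140
    N7: 88+38 = 126 ≤ 130
  N8 sheds 147 L/s to N10, N2: 73 each (1 lost).
    N10: 166+73 = 239 > 140
    N2: 40+73 = 113 > 100
Round 4 — N10, N2 seize.
  N10 sheds 239 L/s: no online neighbours, lost.
  N2 sheds 113 L/s: no online neighbours, lost.
No further seizures.

N1, N7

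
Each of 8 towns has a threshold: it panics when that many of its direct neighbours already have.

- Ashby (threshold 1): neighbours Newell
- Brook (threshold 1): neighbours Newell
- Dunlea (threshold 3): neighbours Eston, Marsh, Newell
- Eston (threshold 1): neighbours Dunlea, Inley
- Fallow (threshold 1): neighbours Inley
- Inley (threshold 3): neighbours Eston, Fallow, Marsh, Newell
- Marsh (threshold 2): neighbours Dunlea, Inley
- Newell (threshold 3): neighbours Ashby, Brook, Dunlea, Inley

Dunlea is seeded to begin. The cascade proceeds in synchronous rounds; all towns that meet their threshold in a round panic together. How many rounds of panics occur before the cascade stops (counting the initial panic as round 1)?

Round 1 — Dunlea panics (initial).
Round 2 — checking thresholds:
  Eston: 1 of 2 neighbours ≥ 1, panics.
  Marsh: 1 of 2 neighbours < 2, below threshold.
  Newell: 1 of 4 neighbours < 3, below threshold.
Round 3 — no new panics; cascade stops.

2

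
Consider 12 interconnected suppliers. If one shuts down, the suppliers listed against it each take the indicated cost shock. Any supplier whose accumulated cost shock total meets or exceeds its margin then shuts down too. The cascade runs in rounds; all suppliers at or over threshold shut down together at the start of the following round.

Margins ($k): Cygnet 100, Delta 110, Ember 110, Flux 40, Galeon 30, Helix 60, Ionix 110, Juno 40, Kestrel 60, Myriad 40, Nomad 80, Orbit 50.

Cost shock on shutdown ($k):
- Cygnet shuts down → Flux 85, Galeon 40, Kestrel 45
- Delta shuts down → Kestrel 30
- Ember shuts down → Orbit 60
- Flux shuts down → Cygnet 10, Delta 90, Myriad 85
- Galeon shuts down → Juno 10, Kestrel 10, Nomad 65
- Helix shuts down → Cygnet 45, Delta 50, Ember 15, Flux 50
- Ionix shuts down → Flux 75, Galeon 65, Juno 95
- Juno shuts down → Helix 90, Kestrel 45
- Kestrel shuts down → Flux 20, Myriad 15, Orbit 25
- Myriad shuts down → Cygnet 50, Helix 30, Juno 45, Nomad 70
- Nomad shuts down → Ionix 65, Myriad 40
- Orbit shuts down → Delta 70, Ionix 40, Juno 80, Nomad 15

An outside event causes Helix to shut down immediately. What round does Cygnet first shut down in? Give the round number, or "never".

Round 1 — Helix shuts down (initial).
  Cygnet: +45 → 45 < 100
  Delta: +50 → 50 < 110
  Ember: +15 → 15 < 110
  Flux: +50 → 50 ≥ 40
Round 2 — Flux shuts down.
  Cygnet: +10 → 55 < 100
  Delta: +90 → 140 ≥ 110
  Myriad: +85 → 85 ≥ 40
Round 3 — Delta, Myriad shut down.
  Cygnet: +50 → 105 ≥ 100
  Juno: +45 → 45 ≥ 40
  Kestrel: +30 → 30 < 60
  Nomad: +70 → 70 < 80
Round 4 — Cygnet, Juno shut down.
  Galeon: +40 → 40 ≥ 30
  Kestrel: +45+45 → 120 ≥ 60
Round 5 — Galeon, Kestrel shut down.
  Nomad: +65 → 135 ≥ 80
  Orbit: +25 → 25 < 50
Round 6 — Nomad shuts down.
  Ionix: +65 → 65 < 110
No further shutdowns.

4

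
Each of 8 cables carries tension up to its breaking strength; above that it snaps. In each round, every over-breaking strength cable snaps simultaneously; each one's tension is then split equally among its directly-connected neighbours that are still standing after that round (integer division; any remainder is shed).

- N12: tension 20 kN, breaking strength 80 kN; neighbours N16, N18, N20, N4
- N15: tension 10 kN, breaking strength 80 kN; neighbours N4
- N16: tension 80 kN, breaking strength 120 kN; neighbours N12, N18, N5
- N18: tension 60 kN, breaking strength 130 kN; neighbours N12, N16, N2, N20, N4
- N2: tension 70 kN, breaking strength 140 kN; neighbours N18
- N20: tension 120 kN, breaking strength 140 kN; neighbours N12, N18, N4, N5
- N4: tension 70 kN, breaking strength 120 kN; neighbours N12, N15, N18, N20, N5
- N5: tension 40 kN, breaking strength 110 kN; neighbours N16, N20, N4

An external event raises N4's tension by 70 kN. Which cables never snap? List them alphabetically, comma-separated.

N15, N2

Round 1 — N4 at 140 > 120. N4 snaps.
  N4 sheds 140 kN to N12, N15, N18, N20, N5: 28 each.
    N12: 20+28 = 48 ≤ 80
    N15: 10+28 = 38 ≤ 80
    N18: 60+28 = 88 ≤ 130
    N20: 120+28 = 148 > 140
    N5: 40+28 = 68 ≤ 110
Round 2 — N20 snaps.
  N20 sheds 148 kN to N12, N18, N5: 49 each (1 lost).
    N12: 48+49 = 97 > 80
    N18: 88+49 = 137 > 130
    N5: 68+49 = 117 > 110
Round 3 — N12, N18, N5 snap.
  N12 sheds 97 kN to N16: 97 each.
    N16: 80+97 = 177 > 120
  N18 sheds 137 kN to N16, N2: 68 each (1 lost).
    N16: 177+68 = 245 > 120
    N2: 70+68 = 138 ≤ 140
  N5 sheds 117 kN to N16: 117 each.
    N16: 245+117 = 362 > 120
Round 4 — N16 snaps.
  N16 sheds 362 kN: no online neighbours, lost.
No further breaks.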